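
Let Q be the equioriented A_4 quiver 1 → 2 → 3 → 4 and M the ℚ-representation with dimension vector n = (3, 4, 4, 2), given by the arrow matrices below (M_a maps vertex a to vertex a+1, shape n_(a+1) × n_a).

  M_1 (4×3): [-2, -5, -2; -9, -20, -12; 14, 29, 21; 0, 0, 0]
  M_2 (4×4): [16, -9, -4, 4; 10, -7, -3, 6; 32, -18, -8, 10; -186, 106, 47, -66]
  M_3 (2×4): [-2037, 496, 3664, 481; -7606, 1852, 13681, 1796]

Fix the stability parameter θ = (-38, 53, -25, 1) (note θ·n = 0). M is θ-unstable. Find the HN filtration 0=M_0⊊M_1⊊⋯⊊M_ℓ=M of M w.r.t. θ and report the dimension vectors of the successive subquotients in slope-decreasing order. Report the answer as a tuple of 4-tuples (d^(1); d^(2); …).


Via rank(M_{q-1}∘⋯∘M_p): M ≅ I[1,2], I[1,3], I[1,4], I[2,4], I[3,3].
μ_θ-semistable layers: μ^(1)=53; μ^(2)=14; μ^(3)=29/3; μ^(4)=-25; μ^(5)=-38

((0, 1, 0, 0); (0, 1, 1, 0); (0, 2, 2, 2); (0, 0, 1, 0); (3, 0, 0, 0))


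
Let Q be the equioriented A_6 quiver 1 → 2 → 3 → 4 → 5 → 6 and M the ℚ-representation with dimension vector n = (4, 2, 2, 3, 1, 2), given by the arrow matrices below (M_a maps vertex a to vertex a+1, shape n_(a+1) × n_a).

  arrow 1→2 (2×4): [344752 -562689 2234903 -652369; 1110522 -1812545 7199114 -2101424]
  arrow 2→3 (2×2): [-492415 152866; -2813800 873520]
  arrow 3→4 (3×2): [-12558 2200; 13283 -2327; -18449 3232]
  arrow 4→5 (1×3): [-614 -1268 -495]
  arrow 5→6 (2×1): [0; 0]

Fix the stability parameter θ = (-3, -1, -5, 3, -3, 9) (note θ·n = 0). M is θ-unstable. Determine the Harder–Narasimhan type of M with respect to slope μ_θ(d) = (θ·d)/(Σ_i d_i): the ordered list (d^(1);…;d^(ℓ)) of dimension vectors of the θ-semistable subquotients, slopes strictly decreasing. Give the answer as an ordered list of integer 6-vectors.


Barcode: M ≅ I[1,1]^2, I[1,2], I[1,5], I[3,4], I[4,4], I[6,6]^2. HN layers by μ_θ (6 steps, strictly decreasing):
  μ^(1)=9; μ^(2)=3; μ^(3)=0; μ^(4)=-1; μ^(5)=-3; μ^(6)=-5

((0, 0, 0, 0, 0, 2); (0, 0, 0, 2, 0, 0); (0, 0, 0, 1, 1, 0); (0, 1, 0, 0, 0, 0); (4, 1, 1, 0, 0, 0); (0, 0, 1, 0, 0, 0))


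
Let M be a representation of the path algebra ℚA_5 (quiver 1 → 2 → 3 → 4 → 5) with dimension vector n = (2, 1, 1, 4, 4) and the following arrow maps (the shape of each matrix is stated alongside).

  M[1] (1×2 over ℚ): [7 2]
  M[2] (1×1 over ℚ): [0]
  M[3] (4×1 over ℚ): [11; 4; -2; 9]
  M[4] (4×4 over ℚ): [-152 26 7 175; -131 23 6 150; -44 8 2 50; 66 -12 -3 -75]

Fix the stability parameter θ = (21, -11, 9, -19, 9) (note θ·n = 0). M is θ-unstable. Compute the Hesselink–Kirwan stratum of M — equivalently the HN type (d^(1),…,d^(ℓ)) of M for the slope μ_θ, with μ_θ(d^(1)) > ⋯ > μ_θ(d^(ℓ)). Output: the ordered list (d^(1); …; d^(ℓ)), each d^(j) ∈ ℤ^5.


Barcode: M ≅ I[1,1], I[1,2], I[3,5], I[4,4]^2, I[4,5], I[5,5]^2. HN layers by μ_θ (5 steps, strictly decreasing):
  μ^(1)=21; μ^(2)=9; μ^(3)=5; μ^(4)=-5; μ^(5)=-19

((1, 0, 0, 0, 0); (0, 0, 0, 0, 4); (1, 1, 0, 0, 0); (0, 0, 1, 1, 0); (0, 0, 0, 3, 0))


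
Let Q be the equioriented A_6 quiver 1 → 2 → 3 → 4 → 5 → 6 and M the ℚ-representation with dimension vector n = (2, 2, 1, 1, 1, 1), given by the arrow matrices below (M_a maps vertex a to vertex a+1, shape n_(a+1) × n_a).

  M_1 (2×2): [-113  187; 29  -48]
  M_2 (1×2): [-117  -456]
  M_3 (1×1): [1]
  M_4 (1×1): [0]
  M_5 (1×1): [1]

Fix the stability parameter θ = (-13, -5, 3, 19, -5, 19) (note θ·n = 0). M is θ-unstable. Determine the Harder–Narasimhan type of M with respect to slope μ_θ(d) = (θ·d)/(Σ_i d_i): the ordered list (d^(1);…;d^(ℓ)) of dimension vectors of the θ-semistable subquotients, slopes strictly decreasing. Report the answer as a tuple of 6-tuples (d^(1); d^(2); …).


Barcode: M ≅ I[1,2], I[1,4], I[5,6]. HN layers by μ_θ (4 steps, strictly decreasing):
  μ^(1)=19; μ^(2)=3; μ^(3)=-5; μ^(4)=-13

((0, 0, 0, 1, 0, 1); (0, 0, 1, 0, 0, 0); (0, 2, 0, 0, 1, 0); (2, 0, 0, 0, 0, 0))


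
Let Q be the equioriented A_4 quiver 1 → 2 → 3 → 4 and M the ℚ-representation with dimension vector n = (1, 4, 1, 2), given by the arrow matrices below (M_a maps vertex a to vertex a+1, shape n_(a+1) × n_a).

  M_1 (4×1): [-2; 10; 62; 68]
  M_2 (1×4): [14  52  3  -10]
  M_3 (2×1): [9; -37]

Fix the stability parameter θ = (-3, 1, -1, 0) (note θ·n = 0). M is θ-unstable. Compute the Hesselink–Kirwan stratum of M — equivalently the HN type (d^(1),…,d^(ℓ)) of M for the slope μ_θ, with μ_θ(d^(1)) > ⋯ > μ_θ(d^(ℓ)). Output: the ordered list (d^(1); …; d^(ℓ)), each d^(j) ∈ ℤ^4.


Interval decomposition of M: I[1,4], I[2,2]^3, I[4,4].
HN type (ℓ=3): μ^(1)=1; μ^(2)=0; μ^(3)=-3

((0, 3, 0, 0); (0, 1, 1, 2); (1, 0, 0, 0))


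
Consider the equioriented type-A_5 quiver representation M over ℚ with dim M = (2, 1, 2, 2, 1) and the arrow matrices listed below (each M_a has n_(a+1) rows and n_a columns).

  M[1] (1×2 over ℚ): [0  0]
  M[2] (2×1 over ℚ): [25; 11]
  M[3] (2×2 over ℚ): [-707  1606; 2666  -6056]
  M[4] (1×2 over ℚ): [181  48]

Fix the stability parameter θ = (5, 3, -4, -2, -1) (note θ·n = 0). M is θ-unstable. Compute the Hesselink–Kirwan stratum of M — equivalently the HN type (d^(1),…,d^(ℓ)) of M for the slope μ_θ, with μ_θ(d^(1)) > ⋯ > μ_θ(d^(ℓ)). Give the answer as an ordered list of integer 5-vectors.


Barcode: M ≅ I[1,1]^2, I[2,5], I[3,4]. HN layers by μ_θ (4 steps, strictly decreasing):
  μ^(1)=5; μ^(2)=-1; μ^(3)=-2; μ^(4)=-4

((2, 0, 0, 0, 0); (0, 1, 1, 1, 1); (0, 0, 0, 1, 0); (0, 0, 1, 0, 0))


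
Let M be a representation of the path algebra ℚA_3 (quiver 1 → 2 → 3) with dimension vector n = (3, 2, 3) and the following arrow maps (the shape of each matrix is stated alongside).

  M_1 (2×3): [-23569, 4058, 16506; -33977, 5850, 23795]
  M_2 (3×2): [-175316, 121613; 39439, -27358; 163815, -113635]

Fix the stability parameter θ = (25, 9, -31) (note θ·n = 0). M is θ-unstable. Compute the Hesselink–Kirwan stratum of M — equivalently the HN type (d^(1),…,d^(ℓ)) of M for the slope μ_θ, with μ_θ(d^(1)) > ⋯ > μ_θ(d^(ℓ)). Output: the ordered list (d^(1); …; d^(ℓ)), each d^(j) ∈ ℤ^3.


Via rank(M_{q-1}∘⋯∘M_p): M ≅ I[1,1], I[1,3]^2, I[3,3].
μ_θ-semistable layers: μ^(1)=25; μ^(2)=1; μ^(3)=-31

((1, 0, 0); (2, 2, 2); (0, 0, 1))


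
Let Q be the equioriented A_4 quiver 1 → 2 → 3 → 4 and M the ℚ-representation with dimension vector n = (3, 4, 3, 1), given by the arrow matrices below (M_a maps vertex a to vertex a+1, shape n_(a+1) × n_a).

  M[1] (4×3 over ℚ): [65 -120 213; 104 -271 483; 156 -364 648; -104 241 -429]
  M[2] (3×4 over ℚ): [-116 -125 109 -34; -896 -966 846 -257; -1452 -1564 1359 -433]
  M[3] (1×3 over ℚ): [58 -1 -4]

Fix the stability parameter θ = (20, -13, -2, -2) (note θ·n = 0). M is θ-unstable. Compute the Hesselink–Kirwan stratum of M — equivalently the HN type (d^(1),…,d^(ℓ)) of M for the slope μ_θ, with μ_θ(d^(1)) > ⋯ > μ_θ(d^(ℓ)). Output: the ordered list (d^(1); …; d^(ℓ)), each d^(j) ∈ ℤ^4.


Via rank(M_{q-1}∘⋯∘M_p): M ≅ I[1,1], I[1,2], I[1,4], I[2,3]^2.
μ_θ-semistable layers: μ^(1)=20; μ^(2)=7/2; μ^(3)=3/4; μ^(4)=-2; μ^(5)=-13

((1, 0, 0, 0); (1, 1, 0, 0); (1, 1, 1, 1); (0, 0, 2, 0); (0, 2, 0, 0))


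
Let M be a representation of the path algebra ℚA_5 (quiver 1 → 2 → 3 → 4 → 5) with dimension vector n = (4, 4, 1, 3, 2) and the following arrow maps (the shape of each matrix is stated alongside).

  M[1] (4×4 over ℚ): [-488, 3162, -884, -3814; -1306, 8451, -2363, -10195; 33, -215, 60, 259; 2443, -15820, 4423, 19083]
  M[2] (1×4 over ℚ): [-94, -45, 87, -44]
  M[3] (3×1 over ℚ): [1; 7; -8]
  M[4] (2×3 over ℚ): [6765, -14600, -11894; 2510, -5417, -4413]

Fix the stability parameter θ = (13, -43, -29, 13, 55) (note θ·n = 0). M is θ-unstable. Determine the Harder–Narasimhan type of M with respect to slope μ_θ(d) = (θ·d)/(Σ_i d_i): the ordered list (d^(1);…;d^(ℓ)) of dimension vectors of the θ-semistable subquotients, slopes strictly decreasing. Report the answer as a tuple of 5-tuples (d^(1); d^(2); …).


Interval decomposition of M: I[1,2]^3, I[1,5], I[4,4], I[4,5].
HN type (ℓ=4): μ^(1)=55; μ^(2)=13; μ^(3)=-15; μ^(4)=-59/3

((0, 0, 0, 0, 2); (0, 0, 0, 3, 0); (3, 3, 0, 0, 0); (1, 1, 1, 0, 0))


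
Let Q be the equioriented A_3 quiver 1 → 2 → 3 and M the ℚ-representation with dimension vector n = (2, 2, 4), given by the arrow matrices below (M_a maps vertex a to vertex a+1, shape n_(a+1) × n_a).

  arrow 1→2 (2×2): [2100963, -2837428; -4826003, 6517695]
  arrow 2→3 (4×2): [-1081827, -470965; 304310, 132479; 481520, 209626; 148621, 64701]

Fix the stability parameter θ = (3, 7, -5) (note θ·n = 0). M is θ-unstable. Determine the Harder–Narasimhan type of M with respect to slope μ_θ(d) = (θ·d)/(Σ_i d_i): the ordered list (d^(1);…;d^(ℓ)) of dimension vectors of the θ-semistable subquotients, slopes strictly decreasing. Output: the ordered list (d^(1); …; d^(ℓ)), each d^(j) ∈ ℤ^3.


Via rank(M_{q-1}∘⋯∘M_p): M ≅ I[1,3]^2, I[3,3]^2.
μ_θ-semistable layers: μ^(1)=5/3; μ^(2)=-5

((2, 2, 2); (0, 0, 2))


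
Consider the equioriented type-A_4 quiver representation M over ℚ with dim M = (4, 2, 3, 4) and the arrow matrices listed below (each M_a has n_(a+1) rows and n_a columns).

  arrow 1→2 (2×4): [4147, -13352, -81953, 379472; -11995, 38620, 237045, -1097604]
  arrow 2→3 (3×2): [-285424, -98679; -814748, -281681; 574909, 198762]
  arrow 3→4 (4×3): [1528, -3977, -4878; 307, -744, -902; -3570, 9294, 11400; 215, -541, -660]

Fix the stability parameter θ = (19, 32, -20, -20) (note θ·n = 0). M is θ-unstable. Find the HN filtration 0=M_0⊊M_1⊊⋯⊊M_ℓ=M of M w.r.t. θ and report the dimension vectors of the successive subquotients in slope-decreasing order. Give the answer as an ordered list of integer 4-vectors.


Interval decomposition of M: I[1,1]^2, I[1,3], I[1,4], I[3,4], I[4,4]^2.
HN type (ℓ=4): μ^(1)=19; μ^(2)=31/3; μ^(3)=11/4; μ^(4)=-20

((2, 0, 0, 0); (1, 1, 1, 0); (1, 1, 1, 1); (0, 0, 1, 3))


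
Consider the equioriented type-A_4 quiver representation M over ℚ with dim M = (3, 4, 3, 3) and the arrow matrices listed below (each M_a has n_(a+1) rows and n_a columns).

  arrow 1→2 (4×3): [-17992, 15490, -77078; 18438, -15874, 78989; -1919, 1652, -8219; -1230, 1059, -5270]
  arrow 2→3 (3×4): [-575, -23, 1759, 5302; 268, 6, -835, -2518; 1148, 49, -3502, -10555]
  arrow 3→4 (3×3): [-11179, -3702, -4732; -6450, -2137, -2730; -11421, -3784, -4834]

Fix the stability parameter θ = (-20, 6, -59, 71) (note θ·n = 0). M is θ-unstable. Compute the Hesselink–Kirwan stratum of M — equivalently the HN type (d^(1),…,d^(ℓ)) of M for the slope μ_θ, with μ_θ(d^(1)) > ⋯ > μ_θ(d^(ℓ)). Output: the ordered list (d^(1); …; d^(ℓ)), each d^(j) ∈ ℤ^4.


Interval decomposition of M: I[1,4]^3, I[2,2].
HN type (ℓ=3): μ^(1)=71; μ^(2)=6; μ^(3)=-73/3

((0, 0, 0, 3); (0, 1, 0, 0); (3, 3, 3, 0))


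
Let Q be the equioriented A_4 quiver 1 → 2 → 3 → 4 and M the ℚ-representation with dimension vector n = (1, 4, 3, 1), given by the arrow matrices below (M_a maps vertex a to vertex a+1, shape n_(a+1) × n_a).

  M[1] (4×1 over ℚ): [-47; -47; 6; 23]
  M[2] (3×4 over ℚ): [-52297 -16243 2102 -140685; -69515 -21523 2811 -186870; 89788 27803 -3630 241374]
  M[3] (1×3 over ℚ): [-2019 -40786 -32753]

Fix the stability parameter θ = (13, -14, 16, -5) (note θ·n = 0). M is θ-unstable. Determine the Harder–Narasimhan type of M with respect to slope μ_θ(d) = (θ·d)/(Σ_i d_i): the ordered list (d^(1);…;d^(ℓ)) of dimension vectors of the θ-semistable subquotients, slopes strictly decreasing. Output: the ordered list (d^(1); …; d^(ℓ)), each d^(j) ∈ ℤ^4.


Interval decomposition of M: I[1,3], I[2,2], I[2,3], I[2,4].
HN type (ℓ=4): μ^(1)=16; μ^(2)=11/2; μ^(3)=-1/2; μ^(4)=-14

((0, 0, 2, 0); (0, 0, 1, 1); (1, 1, 0, 0); (0, 3, 0, 0))


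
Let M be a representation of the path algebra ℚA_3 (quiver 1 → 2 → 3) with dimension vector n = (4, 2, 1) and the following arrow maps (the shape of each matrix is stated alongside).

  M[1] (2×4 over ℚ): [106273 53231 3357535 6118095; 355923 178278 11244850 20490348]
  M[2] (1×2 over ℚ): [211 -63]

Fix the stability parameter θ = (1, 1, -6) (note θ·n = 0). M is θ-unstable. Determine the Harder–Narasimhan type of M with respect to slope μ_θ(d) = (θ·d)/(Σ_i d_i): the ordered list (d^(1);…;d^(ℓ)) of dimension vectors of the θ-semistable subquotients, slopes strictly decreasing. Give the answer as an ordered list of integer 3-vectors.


Via rank(M_{q-1}∘⋯∘M_p): M ≅ I[1,1]^2, I[1,2], I[1,3].
μ_θ-semistable layers: μ^(1)=1; μ^(2)=-4/3

((3, 1, 0); (1, 1, 1))


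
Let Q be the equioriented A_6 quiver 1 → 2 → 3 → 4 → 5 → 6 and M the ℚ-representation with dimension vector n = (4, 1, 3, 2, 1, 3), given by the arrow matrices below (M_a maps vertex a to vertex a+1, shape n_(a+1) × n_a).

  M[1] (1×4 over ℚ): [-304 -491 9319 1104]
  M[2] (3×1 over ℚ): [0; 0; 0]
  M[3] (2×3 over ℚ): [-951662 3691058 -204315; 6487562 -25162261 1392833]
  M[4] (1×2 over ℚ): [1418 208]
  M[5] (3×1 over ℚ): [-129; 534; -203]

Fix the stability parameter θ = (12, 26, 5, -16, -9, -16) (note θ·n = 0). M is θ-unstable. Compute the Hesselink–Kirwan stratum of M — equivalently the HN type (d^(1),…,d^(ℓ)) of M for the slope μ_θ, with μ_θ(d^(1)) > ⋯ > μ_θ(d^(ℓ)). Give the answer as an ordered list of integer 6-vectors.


Barcode: M ≅ I[1,1]^3, I[1,2], I[3,3], I[3,4], I[3,6], I[6,6]^2. HN layers by μ_θ (6 steps, strictly decreasing):
  μ^(1)=26; μ^(2)=12; μ^(3)=5; μ^(4)=-11/2; μ^(5)=-9; μ^(6)=-16

((0, 1, 0, 0, 0, 0); (4, 0, 0, 0, 0, 0); (0, 0, 1, 0, 0, 0); (0, 0, 1, 1, 0, 0); (0, 0, 1, 1, 1, 1); (0, 0, 0, 0, 0, 2))


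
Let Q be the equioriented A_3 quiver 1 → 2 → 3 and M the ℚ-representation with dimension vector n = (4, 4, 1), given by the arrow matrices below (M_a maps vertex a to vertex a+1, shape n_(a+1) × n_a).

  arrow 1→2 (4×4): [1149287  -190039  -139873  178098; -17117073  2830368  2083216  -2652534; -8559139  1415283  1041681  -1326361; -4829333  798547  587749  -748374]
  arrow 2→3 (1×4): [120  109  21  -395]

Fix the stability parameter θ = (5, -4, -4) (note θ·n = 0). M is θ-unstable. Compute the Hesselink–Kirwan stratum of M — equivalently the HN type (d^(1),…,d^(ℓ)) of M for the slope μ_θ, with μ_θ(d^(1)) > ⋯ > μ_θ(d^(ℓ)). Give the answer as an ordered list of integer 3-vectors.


Interval decomposition of M: I[1,1], I[1,2]^2, I[1,3], I[2,2].
HN type (ℓ=4): μ^(1)=5; μ^(2)=1/2; μ^(3)=-1; μ^(4)=-4

((1, 0, 0); (2, 2, 0); (1, 1, 1); (0, 1, 0))


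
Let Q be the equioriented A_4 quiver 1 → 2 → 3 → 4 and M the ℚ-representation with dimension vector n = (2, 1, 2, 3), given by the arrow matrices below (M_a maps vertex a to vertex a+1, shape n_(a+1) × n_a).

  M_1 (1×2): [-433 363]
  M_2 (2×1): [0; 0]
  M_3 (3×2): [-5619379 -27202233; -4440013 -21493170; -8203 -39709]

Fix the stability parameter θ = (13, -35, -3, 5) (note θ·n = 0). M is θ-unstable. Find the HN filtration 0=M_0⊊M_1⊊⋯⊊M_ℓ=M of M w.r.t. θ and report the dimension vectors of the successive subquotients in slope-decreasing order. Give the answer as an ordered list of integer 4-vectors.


Via rank(M_{q-1}∘⋯∘M_p): M ≅ I[1,1], I[1,2], I[3,4]^2, I[4,4].
μ_θ-semistable layers: μ^(1)=13; μ^(2)=5; μ^(3)=-3; μ^(4)=-11

((1, 0, 0, 0); (0, 0, 0, 3); (0, 0, 2, 0); (1, 1, 0, 0))


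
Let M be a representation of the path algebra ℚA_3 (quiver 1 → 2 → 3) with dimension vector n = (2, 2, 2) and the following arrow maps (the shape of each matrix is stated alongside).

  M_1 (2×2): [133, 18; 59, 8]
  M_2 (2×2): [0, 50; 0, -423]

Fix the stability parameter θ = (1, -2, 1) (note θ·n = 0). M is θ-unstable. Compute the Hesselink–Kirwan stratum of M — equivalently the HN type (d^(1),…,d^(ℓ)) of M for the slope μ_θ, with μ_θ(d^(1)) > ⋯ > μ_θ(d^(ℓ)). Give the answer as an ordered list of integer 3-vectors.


Interval decomposition of M: I[1,2], I[1,3], I[3,3].
HN type (ℓ=2): μ^(1)=1; μ^(2)=-1/2

((0, 0, 2); (2, 2, 0))


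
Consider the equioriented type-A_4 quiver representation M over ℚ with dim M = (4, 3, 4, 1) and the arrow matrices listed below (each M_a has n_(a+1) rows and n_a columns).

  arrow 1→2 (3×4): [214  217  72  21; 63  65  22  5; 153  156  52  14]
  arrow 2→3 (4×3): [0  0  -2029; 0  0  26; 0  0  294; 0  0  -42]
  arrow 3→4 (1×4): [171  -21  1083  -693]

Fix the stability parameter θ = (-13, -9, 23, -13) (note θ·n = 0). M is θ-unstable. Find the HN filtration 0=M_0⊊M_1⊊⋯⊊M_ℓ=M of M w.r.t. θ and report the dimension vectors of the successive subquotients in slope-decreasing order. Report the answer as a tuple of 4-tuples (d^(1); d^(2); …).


Interval decomposition of M: I[1,1], I[1,2]^2, I[1,4], I[3,3]^3.
HN type (ℓ=4): μ^(1)=23; μ^(2)=5; μ^(3)=-9; μ^(4)=-13

((0, 0, 3, 0); (0, 0, 1, 1); (0, 3, 0, 0); (4, 0, 0, 0))


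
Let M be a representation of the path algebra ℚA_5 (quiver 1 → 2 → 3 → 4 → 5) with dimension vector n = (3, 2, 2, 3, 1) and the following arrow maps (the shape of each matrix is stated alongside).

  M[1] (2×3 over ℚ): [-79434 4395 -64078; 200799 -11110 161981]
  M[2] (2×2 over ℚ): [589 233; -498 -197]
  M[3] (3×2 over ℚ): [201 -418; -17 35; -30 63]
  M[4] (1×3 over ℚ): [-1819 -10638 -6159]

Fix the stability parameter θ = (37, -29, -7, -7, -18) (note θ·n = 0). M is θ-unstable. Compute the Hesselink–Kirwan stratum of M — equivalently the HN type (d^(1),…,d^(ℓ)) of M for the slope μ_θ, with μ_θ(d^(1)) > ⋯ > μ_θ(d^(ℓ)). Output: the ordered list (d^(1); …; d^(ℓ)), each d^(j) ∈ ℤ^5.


Barcode: M ≅ I[1,1], I[1,4], I[1,5], I[4,4]. HN layers by μ_θ (4 steps, strictly decreasing):
  μ^(1)=37; μ^(2)=-3/2; μ^(3)=-24/5; μ^(4)=-7

((1, 0, 0, 0, 0); (1, 1, 1, 1, 0); (1, 1, 1, 1, 1); (0, 0, 0, 1, 0))


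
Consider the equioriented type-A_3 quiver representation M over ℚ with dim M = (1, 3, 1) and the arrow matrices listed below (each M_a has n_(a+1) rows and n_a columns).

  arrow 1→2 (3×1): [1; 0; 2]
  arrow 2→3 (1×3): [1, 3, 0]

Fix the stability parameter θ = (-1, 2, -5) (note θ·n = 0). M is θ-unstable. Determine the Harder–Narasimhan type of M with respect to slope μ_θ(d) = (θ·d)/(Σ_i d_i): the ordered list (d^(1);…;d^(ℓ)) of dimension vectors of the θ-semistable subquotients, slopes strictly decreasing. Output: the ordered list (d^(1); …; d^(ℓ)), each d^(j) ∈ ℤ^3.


Barcode: M ≅ I[1,3], I[2,2]^2. HN layers by μ_θ (2 steps, strictly decreasing):
  μ^(1)=2; μ^(2)=-4/3

((0, 2, 0); (1, 1, 1))


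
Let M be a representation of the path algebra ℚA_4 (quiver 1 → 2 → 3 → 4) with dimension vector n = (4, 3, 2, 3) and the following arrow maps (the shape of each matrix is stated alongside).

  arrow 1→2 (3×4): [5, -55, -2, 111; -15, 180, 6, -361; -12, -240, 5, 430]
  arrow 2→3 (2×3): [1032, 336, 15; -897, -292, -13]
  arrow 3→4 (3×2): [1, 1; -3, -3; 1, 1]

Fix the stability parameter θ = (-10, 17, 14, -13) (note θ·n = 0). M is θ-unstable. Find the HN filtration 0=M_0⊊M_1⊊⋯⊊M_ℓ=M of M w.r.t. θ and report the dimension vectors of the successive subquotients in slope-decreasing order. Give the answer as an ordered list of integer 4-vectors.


Barcode: M ≅ I[1,1], I[1,2], I[1,3], I[1,4], I[4,4]^2. HN layers by μ_θ (5 steps, strictly decreasing):
  μ^(1)=17; μ^(2)=31/2; μ^(3)=6; μ^(4)=-10; μ^(5)=-13

((0, 1, 0, 0); (0, 1, 1, 0); (0, 1, 1, 1); (4, 0, 0, 0); (0, 0, 0, 2))


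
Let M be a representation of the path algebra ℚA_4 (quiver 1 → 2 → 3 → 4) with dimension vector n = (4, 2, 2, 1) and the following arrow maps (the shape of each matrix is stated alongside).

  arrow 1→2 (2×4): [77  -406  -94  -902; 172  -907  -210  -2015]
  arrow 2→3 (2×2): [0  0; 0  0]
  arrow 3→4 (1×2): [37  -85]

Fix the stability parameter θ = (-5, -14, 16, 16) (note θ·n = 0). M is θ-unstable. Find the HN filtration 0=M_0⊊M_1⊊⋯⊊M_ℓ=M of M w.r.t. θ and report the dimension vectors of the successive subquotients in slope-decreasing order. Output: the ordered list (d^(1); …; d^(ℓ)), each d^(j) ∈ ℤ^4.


Barcode: M ≅ I[1,1]^2, I[1,2]^2, I[3,3], I[3,4]. HN layers by μ_θ (3 steps, strictly decreasing):
  μ^(1)=16; μ^(2)=-5; μ^(3)=-19/2

((0, 0, 2, 1); (2, 0, 0, 0); (2, 2, 0, 0))


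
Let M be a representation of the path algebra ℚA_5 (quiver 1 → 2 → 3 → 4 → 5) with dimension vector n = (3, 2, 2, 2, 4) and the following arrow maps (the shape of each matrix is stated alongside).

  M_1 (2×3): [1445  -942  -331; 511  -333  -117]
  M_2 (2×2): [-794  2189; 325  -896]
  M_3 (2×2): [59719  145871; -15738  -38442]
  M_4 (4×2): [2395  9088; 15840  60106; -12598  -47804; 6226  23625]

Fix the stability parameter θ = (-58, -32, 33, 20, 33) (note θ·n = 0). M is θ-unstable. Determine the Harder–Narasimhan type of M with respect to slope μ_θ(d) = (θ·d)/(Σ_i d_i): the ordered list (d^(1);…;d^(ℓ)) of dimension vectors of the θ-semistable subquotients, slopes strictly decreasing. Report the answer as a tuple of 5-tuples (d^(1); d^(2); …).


Interval decomposition of M: I[1,1], I[1,3], I[1,5], I[4,5], I[5,5]^2.
HN type (ℓ=5): μ^(1)=33; μ^(2)=53/2; μ^(3)=20; μ^(4)=-32; μ^(5)=-58

((0, 0, 1, 0, 4); (0, 0, 1, 1, 0); (0, 0, 0, 1, 0); (0, 2, 0, 0, 0); (3, 0, 0, 0, 0))


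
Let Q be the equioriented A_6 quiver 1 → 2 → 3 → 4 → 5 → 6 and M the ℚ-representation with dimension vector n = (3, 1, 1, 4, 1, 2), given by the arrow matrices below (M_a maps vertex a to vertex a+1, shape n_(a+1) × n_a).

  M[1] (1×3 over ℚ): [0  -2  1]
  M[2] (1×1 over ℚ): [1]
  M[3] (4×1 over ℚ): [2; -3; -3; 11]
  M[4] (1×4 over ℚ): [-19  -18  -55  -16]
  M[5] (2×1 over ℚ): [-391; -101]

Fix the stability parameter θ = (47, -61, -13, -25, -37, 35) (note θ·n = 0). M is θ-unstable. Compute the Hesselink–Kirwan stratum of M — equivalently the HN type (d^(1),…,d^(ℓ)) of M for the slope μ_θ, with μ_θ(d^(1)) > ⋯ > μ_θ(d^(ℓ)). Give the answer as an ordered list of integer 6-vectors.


Barcode: M ≅ I[1,1]^2, I[1,6], I[4,4]^3, I[6,6]. HN layers by μ_θ (4 steps, strictly decreasing):
  μ^(1)=47; μ^(2)=35; μ^(3)=-89/5; μ^(4)=-25

((2, 0, 0, 0, 0, 0); (0, 0, 0, 0, 0, 2); (1, 1, 1, 1, 1, 0); (0, 0, 0, 3, 0, 0))


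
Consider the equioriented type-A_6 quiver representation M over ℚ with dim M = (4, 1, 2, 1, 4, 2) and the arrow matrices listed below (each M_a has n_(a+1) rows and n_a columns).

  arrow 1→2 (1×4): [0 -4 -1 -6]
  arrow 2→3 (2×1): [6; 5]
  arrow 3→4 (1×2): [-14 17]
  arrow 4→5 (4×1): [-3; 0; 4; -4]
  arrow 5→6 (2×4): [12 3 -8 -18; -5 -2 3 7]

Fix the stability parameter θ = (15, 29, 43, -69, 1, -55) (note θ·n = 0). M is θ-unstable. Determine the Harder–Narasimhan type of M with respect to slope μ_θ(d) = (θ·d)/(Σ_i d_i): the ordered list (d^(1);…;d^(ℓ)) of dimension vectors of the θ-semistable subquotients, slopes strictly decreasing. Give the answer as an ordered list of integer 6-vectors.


Interval decomposition of M: I[1,1]^3, I[1,6], I[3,3], I[5,5]^2, I[5,6].
HN type (ℓ=5): μ^(1)=43; μ^(2)=15; μ^(3)=1; μ^(4)=-6; μ^(5)=-27

((0, 0, 1, 0, 0, 0); (3, 0, 0, 0, 0, 0); (0, 0, 0, 0, 2, 0); (1, 1, 1, 1, 1, 1); (0, 0, 0, 0, 1, 1))


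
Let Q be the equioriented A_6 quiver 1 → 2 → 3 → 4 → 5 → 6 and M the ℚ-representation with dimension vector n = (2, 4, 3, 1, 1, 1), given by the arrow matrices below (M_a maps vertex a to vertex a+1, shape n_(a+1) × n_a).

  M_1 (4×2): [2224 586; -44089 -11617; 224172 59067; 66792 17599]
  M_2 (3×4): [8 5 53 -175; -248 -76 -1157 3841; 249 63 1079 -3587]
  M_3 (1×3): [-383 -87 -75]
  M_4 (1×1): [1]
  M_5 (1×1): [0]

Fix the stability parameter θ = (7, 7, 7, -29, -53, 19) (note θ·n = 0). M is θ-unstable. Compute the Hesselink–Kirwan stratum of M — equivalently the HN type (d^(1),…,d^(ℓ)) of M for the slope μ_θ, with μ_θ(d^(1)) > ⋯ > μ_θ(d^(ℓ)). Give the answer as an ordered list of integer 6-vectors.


Via rank(M_{q-1}∘⋯∘M_p): M ≅ I[1,3], I[1,5], I[2,2], I[2,3], I[6,6].
μ_θ-semistable layers: μ^(1)=19; μ^(2)=7; μ^(3)=-61/5

((0, 0, 0, 0, 0, 1); (1, 3, 2, 0, 0, 0); (1, 1, 1, 1, 1, 0))


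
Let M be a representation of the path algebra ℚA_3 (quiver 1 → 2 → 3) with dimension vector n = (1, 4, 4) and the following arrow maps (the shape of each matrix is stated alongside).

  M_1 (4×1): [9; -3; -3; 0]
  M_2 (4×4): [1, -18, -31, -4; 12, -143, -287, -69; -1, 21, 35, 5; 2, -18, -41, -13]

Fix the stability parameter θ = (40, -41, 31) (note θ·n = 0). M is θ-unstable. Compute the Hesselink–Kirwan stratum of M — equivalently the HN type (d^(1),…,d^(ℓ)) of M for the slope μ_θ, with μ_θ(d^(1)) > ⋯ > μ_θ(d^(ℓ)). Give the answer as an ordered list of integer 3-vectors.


Interval decomposition of M: I[1,3], I[2,3]^3.
HN type (ℓ=3): μ^(1)=31; μ^(2)=-1/2; μ^(3)=-41

((0, 0, 4); (1, 1, 0); (0, 3, 0))


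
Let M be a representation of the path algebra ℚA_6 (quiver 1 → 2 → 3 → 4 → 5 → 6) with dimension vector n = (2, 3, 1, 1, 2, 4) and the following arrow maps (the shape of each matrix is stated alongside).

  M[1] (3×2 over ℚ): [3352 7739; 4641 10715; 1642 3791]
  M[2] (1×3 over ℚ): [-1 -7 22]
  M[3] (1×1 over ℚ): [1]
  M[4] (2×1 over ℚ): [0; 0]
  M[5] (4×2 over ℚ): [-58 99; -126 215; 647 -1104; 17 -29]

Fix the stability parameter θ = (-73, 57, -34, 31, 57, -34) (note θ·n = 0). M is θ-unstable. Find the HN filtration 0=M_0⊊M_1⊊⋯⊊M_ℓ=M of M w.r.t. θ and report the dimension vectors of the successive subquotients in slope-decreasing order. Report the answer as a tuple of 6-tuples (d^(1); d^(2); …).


Interval decomposition of M: I[1,2], I[1,4], I[2,2], I[5,6]^2, I[6,6]^2.
HN type (ℓ=5): μ^(1)=57; μ^(2)=31; μ^(3)=23/2; μ^(4)=-34; μ^(5)=-73

((0, 2, 0, 0, 0, 0); (0, 0, 0, 1, 0, 0); (0, 1, 1, 0, 2, 2); (0, 0, 0, 0, 0, 2); (2, 0, 0, 0, 0, 0))


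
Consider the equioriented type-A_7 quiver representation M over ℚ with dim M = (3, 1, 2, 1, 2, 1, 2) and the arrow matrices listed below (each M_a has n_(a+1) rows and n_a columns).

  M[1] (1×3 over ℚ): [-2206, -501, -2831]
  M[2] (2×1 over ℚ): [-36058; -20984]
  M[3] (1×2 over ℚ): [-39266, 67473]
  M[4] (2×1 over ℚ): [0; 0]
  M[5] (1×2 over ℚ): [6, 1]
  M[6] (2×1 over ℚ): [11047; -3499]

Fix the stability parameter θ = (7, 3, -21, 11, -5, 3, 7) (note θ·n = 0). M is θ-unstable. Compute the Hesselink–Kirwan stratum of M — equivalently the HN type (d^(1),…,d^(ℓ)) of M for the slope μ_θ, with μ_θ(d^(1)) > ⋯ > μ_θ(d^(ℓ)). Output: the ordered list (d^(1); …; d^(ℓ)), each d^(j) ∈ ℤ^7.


Barcode: M ≅ I[1,1]^2, I[1,4], I[3,3], I[5,5], I[5,7], I[7,7]. HN layers by μ_θ (6 steps, strictly decreasing):
  μ^(1)=11; μ^(2)=7; μ^(3)=3; μ^(4)=-11/3; μ^(5)=-5; μ^(6)=-21

((0, 0, 0, 1, 0, 0, 0); (2, 0, 0, 0, 0, 0, 2); (0, 0, 0, 0, 0, 1, 0); (1, 1, 1, 0, 0, 0, 0); (0, 0, 0, 0, 2, 0, 0); (0, 0, 1, 0, 0, 0, 0))


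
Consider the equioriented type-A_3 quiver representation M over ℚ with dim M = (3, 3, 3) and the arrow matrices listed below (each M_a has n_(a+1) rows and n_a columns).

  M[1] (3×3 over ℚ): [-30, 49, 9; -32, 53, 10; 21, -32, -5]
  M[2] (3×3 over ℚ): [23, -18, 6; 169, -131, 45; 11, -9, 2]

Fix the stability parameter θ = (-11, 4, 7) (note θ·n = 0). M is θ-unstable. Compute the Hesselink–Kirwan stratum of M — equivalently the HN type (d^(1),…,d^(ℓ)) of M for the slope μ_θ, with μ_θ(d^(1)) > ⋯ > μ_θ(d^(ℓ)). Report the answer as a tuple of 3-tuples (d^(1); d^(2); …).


Interval decomposition of M: I[1,3]^3.
HN type (ℓ=3): μ^(1)=7; μ^(2)=4; μ^(3)=-11

((0, 0, 3); (0, 3, 0); (3, 0, 0))


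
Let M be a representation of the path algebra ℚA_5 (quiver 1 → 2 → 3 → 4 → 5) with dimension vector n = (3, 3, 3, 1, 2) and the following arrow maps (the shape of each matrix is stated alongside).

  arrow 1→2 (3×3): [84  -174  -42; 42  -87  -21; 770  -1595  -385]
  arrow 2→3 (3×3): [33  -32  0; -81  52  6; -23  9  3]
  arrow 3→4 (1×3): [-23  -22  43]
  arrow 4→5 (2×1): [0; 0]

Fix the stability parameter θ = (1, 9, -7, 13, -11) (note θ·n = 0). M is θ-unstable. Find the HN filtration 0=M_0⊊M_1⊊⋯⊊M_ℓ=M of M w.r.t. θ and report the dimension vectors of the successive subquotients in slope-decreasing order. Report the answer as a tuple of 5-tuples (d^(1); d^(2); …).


Via rank(M_{q-1}∘⋯∘M_p): M ≅ I[1,1]^2, I[1,4], I[2,3]^2, I[5,5]^2.
μ_θ-semistable layers: μ^(1)=13; μ^(2)=1; μ^(3)=-11

((0, 0, 0, 1, 0); (3, 3, 3, 0, 0); (0, 0, 0, 0, 2))


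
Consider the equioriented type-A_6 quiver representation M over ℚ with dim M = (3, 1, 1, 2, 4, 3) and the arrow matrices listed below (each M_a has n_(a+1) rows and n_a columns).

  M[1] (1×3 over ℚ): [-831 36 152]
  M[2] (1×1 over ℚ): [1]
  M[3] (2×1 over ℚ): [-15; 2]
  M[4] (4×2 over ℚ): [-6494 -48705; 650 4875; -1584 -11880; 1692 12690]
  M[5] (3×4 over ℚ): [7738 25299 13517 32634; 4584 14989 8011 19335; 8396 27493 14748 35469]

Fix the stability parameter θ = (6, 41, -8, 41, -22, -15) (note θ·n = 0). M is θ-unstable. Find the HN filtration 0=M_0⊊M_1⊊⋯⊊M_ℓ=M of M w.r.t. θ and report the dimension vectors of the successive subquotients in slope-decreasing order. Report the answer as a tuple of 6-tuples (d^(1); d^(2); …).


Via rank(M_{q-1}∘⋯∘M_p): M ≅ I[1,1]^2, I[1,4], I[4,6], I[5,5], I[5,6]^2.
μ_θ-semistable layers: μ^(1)=41; μ^(2)=33/2; μ^(3)=6; μ^(4)=4/3; μ^(5)=-15; μ^(6)=-22

((0, 0, 0, 1, 0, 0); (0, 1, 1, 0, 0, 0); (3, 0, 0, 0, 0, 0); (0, 0, 0, 1, 1, 1); (0, 0, 0, 0, 0, 2); (0, 0, 0, 0, 3, 0))


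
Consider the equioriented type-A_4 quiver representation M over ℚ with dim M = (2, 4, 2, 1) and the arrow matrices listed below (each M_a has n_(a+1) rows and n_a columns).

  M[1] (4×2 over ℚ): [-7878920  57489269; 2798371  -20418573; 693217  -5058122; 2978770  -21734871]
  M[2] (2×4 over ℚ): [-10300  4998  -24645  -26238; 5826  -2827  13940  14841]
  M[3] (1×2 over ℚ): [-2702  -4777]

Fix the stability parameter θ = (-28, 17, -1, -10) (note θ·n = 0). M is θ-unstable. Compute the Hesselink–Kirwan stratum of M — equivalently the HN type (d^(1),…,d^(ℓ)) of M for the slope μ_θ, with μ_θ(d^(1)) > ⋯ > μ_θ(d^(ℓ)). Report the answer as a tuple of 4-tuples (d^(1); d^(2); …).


Via rank(M_{q-1}∘⋯∘M_p): M ≅ I[1,2], I[1,4], I[2,2], I[2,3].
μ_θ-semistable layers: μ^(1)=17; μ^(2)=8; μ^(3)=2; μ^(4)=-28

((0, 2, 0, 0); (0, 1, 1, 0); (0, 1, 1, 1); (2, 0, 0, 0))


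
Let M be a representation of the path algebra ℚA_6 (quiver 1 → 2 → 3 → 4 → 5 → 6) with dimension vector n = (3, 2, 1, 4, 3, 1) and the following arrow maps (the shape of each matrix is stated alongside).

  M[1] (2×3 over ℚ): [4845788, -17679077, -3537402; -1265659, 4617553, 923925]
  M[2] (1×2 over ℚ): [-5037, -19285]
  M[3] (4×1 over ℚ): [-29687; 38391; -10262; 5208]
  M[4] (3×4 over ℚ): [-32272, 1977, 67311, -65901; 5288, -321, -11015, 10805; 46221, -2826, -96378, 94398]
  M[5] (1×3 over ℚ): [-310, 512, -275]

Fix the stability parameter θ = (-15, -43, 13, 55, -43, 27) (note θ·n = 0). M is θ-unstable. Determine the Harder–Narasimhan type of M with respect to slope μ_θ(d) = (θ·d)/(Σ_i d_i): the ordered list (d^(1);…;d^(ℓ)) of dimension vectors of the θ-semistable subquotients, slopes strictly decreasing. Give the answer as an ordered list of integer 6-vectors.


Barcode: M ≅ I[1,1], I[1,2], I[1,6], I[4,4]^2, I[4,5], I[5,5]. HN layers by μ_θ (7 steps, strictly decreasing):
  μ^(1)=55; μ^(2)=27; μ^(3)=25/3; μ^(4)=6; μ^(5)=-15; μ^(6)=-29; μ^(7)=-43

((0, 0, 0, 2, 0, 0); (0, 0, 0, 0, 0, 1); (0, 0, 1, 1, 1, 0); (0, 0, 0, 1, 1, 0); (1, 0, 0, 0, 0, 0); (2, 2, 0, 0, 0, 0); (0, 0, 0, 0, 1, 0))


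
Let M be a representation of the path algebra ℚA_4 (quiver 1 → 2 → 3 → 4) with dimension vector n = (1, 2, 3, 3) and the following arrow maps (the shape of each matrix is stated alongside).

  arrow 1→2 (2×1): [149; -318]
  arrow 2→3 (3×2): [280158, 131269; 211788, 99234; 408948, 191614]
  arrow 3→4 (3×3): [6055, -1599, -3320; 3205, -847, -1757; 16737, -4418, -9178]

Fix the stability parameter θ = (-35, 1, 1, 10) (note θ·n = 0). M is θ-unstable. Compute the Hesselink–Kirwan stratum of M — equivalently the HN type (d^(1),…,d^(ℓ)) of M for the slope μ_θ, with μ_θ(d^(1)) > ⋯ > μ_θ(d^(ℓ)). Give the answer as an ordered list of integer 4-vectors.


Via rank(M_{q-1}∘⋯∘M_p): M ≅ I[1,2], I[2,4], I[3,4]^2.
μ_θ-semistable layers: μ^(1)=10; μ^(2)=1; μ^(3)=-35

((0, 0, 0, 3); (0, 2, 3, 0); (1, 0, 0, 0))


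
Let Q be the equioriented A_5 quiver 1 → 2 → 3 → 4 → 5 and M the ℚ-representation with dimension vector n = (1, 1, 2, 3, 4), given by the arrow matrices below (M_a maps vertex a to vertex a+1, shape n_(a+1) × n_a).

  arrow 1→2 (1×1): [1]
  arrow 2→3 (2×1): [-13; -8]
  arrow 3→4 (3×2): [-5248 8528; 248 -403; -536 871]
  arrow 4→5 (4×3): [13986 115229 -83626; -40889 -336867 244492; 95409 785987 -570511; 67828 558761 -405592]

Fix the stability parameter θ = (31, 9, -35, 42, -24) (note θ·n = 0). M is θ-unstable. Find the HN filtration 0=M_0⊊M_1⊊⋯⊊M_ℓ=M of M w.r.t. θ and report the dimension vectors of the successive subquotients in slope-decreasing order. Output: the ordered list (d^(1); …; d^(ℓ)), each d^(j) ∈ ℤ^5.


Interval decomposition of M: I[1,3], I[3,5], I[4,5]^2, I[5,5].
HN type (ℓ=4): μ^(1)=9; μ^(2)=5/3; μ^(3)=-24; μ^(4)=-35

((0, 0, 0, 3, 3); (1, 1, 1, 0, 0); (0, 0, 0, 0, 1); (0, 0, 1, 0, 0))


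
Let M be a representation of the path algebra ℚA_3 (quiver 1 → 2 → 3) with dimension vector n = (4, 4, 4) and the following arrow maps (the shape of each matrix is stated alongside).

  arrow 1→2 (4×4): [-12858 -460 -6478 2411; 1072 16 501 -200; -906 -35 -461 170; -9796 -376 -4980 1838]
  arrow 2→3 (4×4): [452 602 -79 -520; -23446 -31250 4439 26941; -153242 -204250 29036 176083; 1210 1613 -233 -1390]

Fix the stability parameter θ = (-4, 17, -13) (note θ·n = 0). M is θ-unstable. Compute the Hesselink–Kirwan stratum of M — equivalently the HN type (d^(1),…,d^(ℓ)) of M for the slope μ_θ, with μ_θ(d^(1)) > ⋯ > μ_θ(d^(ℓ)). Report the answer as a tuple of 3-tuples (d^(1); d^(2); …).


Barcode: M ≅ I[1,1], I[1,2], I[1,3]^2, I[2,3], I[3,3]. HN layers by μ_θ (4 steps, strictly decreasing):
  μ^(1)=17; μ^(2)=2; μ^(3)=-4; μ^(4)=-13

((0, 1, 0); (0, 3, 3); (4, 0, 0); (0, 0, 1))


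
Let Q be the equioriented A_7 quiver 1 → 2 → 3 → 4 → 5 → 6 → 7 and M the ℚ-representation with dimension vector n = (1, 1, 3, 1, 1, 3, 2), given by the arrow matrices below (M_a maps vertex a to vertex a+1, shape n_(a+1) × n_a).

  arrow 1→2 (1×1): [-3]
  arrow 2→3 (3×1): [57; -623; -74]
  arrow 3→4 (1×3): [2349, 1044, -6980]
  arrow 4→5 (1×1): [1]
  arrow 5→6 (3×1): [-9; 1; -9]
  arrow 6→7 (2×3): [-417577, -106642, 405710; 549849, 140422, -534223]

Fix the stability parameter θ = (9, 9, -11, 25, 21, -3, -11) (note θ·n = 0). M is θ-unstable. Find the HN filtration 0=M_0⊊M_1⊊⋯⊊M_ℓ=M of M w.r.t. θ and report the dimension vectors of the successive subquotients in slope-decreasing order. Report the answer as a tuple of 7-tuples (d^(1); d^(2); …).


Via rank(M_{q-1}∘⋯∘M_p): M ≅ I[1,7], I[3,3]^2, I[6,6], I[6,7].
μ_θ-semistable layers: μ^(1)=8; μ^(2)=7/3; μ^(3)=-3; μ^(4)=-7; μ^(5)=-11

((0, 0, 0, 1, 1, 1, 1); (1, 1, 1, 0, 0, 0, 0); (0, 0, 0, 0, 0, 1, 0); (0, 0, 0, 0, 0, 1, 1); (0, 0, 2, 0, 0, 0, 0))


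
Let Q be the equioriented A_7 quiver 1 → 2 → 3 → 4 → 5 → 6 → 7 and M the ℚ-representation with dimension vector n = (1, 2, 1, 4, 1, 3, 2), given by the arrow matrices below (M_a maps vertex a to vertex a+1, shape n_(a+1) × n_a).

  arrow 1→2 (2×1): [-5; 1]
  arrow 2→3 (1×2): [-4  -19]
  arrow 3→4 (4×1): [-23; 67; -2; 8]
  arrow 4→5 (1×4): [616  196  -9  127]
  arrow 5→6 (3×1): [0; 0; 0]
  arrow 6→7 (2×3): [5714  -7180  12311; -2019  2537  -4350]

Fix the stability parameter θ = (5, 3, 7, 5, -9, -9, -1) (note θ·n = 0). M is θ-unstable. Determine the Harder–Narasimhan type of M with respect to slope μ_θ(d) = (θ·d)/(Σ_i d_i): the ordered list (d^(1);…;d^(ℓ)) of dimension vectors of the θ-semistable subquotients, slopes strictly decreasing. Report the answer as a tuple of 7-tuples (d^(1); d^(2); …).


Interval decomposition of M: I[1,5], I[2,2], I[4,4]^3, I[6,6], I[6,7]^2.
HN type (ℓ=5): μ^(1)=5; μ^(2)=3; μ^(3)=11/5; μ^(4)=-1; μ^(5)=-9

((0, 0, 0, 3, 0, 0, 0); (0, 1, 0, 0, 0, 0, 0); (1, 1, 1, 1, 1, 0, 0); (0, 0, 0, 0, 0, 0, 2); (0, 0, 0, 0, 0, 3, 0))


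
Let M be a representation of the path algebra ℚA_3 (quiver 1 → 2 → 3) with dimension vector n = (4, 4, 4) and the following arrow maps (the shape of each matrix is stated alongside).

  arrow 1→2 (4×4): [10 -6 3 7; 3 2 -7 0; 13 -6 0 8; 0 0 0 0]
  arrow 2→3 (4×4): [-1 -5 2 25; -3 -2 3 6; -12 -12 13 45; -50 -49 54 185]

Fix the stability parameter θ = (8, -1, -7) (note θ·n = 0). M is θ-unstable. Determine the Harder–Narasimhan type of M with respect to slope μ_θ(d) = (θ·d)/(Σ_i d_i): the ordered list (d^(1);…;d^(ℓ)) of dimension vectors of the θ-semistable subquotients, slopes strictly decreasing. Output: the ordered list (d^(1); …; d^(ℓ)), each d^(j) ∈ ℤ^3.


Via rank(M_{q-1}∘⋯∘M_p): M ≅ I[1,1], I[1,3]^3, I[2,3].
μ_θ-semistable layers: μ^(1)=8; μ^(2)=0; μ^(3)=-4

((1, 0, 0); (3, 3, 3); (0, 1, 1))


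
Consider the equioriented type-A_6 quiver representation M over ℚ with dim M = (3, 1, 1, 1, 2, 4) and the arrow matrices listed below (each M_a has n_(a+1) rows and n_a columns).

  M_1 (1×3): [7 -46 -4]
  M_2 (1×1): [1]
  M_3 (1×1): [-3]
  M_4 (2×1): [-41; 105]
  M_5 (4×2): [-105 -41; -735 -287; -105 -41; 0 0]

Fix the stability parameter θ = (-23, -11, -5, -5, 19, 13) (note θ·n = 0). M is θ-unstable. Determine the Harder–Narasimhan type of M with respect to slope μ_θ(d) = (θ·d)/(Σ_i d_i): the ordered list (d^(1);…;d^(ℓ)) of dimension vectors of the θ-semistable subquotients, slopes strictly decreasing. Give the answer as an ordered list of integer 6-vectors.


Via rank(M_{q-1}∘⋯∘M_p): M ≅ I[1,1]^2, I[1,5], I[5,6], I[6,6]^3.
μ_θ-semistable layers: μ^(1)=19; μ^(2)=16; μ^(3)=13; μ^(4)=-5; μ^(5)=-11; μ^(6)=-23

((0, 0, 0, 0, 1, 0); (0, 0, 0, 0, 1, 1); (0, 0, 0, 0, 0, 3); (0, 0, 1, 1, 0, 0); (0, 1, 0, 0, 0, 0); (3, 0, 0, 0, 0, 0))


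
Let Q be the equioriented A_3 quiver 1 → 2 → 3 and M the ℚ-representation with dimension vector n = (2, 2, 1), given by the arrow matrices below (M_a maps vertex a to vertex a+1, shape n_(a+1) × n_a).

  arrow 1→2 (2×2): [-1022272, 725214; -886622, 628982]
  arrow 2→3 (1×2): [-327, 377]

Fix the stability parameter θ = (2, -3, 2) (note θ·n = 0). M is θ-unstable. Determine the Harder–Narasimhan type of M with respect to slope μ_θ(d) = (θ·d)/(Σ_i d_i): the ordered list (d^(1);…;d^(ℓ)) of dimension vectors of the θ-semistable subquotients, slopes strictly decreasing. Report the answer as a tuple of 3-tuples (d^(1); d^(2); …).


Via rank(M_{q-1}∘⋯∘M_p): M ≅ I[1,2], I[1,3].
μ_θ-semistable layers: μ^(1)=2; μ^(2)=-1/2

((0, 0, 1); (2, 2, 0))


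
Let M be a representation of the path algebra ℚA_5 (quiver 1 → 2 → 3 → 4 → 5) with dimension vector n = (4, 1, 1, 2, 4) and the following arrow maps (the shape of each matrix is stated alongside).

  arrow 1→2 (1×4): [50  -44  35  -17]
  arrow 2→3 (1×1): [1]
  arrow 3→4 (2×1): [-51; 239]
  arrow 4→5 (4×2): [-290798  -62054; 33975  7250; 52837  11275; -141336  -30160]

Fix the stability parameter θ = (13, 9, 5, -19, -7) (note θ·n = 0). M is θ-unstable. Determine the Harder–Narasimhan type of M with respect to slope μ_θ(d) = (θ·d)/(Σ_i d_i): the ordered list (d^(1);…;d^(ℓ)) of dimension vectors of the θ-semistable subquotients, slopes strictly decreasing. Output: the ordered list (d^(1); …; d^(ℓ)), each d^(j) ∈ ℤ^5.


Interval decomposition of M: I[1,1]^3, I[1,5], I[4,5], I[5,5]^2.
HN type (ℓ=4): μ^(1)=13; μ^(2)=1/5; μ^(3)=-7; μ^(4)=-19

((3, 0, 0, 0, 0); (1, 1, 1, 1, 1); (0, 0, 0, 0, 3); (0, 0, 0, 1, 0))
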